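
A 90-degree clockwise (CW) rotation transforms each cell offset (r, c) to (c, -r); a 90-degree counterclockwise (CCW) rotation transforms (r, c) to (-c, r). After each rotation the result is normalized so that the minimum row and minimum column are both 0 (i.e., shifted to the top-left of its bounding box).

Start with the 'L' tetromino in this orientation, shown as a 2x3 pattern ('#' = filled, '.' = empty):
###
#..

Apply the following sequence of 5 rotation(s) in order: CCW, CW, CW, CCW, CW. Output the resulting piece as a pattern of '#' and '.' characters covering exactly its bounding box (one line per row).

Answer: ##
.#
.#

Derivation:
Start:
###
#..
After rotation 1 (CCW):
#.
#.
##
After rotation 2 (CW):
###
#..
After rotation 3 (CW):
##
.#
.#
After rotation 4 (CCW):
###
#..
After rotation 5 (CW):
##
.#
.#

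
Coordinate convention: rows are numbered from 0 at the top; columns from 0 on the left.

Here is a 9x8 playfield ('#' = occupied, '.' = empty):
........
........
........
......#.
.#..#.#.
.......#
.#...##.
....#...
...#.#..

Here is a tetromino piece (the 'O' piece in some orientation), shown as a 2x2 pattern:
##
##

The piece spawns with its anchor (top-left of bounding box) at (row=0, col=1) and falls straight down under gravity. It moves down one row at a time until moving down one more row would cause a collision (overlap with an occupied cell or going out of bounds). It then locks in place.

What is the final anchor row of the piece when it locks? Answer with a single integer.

Spawn at (row=0, col=1). Try each row:
  row 0: fits
  row 1: fits
  row 2: fits
  row 3: blocked -> lock at row 2

Answer: 2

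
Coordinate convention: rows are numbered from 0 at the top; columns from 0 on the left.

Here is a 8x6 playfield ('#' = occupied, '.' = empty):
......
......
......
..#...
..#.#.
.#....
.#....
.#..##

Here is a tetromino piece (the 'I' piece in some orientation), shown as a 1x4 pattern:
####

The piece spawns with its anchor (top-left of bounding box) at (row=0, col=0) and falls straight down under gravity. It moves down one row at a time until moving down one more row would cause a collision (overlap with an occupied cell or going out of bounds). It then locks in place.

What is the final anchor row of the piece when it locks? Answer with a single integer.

Answer: 2

Derivation:
Spawn at (row=0, col=0). Try each row:
  row 0: fits
  row 1: fits
  row 2: fits
  row 3: blocked -> lock at row 2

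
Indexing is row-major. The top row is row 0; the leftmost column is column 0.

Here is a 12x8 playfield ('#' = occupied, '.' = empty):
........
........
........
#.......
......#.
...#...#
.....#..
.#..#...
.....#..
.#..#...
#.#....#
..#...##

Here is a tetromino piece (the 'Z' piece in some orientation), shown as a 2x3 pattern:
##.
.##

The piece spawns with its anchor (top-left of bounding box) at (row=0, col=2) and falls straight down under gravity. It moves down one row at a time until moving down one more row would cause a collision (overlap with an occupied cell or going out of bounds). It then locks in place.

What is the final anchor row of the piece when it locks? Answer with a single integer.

Answer: 3

Derivation:
Spawn at (row=0, col=2). Try each row:
  row 0: fits
  row 1: fits
  row 2: fits
  row 3: fits
  row 4: blocked -> lock at row 3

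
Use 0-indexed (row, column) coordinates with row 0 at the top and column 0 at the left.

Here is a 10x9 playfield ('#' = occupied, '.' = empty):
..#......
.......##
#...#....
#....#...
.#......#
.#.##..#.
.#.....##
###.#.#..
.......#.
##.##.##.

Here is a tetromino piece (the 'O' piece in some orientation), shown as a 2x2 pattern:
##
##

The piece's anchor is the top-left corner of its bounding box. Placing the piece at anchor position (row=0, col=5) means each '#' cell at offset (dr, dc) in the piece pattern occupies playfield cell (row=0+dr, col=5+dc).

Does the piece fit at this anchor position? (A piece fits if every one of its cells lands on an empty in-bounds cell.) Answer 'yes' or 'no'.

Answer: yes

Derivation:
Check each piece cell at anchor (0, 5):
  offset (0,0) -> (0,5): empty -> OK
  offset (0,1) -> (0,6): empty -> OK
  offset (1,0) -> (1,5): empty -> OK
  offset (1,1) -> (1,6): empty -> OK
All cells valid: yes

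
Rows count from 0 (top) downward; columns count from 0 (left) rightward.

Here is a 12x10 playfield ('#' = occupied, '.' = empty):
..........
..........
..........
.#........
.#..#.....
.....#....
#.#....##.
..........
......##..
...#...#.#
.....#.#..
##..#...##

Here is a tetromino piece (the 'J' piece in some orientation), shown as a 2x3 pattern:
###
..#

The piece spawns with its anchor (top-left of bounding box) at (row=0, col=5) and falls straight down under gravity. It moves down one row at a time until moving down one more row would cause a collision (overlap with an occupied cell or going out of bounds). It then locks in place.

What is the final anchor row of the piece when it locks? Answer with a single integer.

Answer: 4

Derivation:
Spawn at (row=0, col=5). Try each row:
  row 0: fits
  row 1: fits
  row 2: fits
  row 3: fits
  row 4: fits
  row 5: blocked -> lock at row 4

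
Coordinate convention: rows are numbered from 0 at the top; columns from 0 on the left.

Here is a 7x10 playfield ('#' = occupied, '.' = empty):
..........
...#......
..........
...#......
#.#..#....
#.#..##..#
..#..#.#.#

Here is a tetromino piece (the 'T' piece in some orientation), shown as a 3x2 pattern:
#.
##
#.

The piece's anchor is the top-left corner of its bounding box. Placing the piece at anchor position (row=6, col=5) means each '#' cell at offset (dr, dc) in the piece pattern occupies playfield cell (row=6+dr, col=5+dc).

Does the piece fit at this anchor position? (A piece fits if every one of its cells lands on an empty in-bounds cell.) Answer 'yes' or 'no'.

Check each piece cell at anchor (6, 5):
  offset (0,0) -> (6,5): occupied ('#') -> FAIL
  offset (1,0) -> (7,5): out of bounds -> FAIL
  offset (1,1) -> (7,6): out of bounds -> FAIL
  offset (2,0) -> (8,5): out of bounds -> FAIL
All cells valid: no

Answer: no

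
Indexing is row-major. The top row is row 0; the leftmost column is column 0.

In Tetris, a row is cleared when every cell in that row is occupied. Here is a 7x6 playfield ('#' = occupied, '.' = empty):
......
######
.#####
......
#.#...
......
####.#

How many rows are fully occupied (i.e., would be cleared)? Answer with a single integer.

Answer: 1

Derivation:
Check each row:
  row 0: 6 empty cells -> not full
  row 1: 0 empty cells -> FULL (clear)
  row 2: 1 empty cell -> not full
  row 3: 6 empty cells -> not full
  row 4: 4 empty cells -> not full
  row 5: 6 empty cells -> not full
  row 6: 1 empty cell -> not full
Total rows cleared: 1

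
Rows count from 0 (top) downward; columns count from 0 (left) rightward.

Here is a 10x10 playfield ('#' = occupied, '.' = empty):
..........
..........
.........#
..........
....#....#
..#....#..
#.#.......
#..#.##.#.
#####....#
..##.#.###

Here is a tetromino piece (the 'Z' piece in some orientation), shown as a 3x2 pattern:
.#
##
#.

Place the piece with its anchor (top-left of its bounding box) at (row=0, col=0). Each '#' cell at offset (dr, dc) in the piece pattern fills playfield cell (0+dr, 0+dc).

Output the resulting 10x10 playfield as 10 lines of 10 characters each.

Answer: .#........
##........
#........#
..........
....#....#
..#....#..
#.#.......
#..#.##.#.
#####....#
..##.#.###

Derivation:
Fill (0+0,0+1) = (0,1)
Fill (0+1,0+0) = (1,0)
Fill (0+1,0+1) = (1,1)
Fill (0+2,0+0) = (2,0)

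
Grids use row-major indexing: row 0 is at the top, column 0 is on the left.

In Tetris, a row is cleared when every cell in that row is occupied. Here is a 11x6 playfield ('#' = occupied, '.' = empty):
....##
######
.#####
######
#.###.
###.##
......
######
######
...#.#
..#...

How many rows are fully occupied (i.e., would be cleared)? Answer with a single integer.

Check each row:
  row 0: 4 empty cells -> not full
  row 1: 0 empty cells -> FULL (clear)
  row 2: 1 empty cell -> not full
  row 3: 0 empty cells -> FULL (clear)
  row 4: 2 empty cells -> not full
  row 5: 1 empty cell -> not full
  row 6: 6 empty cells -> not full
  row 7: 0 empty cells -> FULL (clear)
  row 8: 0 empty cells -> FULL (clear)
  row 9: 4 empty cells -> not full
  row 10: 5 empty cells -> not full
Total rows cleared: 4

Answer: 4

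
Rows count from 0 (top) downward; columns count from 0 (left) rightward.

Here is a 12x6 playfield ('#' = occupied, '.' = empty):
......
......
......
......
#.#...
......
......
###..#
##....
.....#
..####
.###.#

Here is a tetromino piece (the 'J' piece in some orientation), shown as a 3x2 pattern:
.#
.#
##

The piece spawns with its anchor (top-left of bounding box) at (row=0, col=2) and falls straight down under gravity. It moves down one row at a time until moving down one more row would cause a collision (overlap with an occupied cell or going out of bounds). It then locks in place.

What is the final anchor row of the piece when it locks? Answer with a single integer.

Spawn at (row=0, col=2). Try each row:
  row 0: fits
  row 1: fits
  row 2: blocked -> lock at row 1

Answer: 1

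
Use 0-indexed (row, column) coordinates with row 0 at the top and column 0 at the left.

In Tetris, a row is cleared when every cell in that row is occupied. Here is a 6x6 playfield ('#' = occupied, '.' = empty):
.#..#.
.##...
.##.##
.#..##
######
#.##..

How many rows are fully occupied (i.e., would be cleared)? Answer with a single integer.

Check each row:
  row 0: 4 empty cells -> not full
  row 1: 4 empty cells -> not full
  row 2: 2 empty cells -> not full
  row 3: 3 empty cells -> not full
  row 4: 0 empty cells -> FULL (clear)
  row 5: 3 empty cells -> not full
Total rows cleared: 1

Answer: 1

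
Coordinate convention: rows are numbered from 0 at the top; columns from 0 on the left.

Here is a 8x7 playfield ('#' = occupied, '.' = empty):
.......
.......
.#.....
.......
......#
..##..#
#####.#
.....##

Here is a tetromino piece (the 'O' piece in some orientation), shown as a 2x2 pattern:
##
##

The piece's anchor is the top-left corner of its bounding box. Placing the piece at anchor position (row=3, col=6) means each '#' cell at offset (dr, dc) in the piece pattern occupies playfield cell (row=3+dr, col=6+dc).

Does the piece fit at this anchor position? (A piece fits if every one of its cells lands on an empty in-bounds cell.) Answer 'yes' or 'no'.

Check each piece cell at anchor (3, 6):
  offset (0,0) -> (3,6): empty -> OK
  offset (0,1) -> (3,7): out of bounds -> FAIL
  offset (1,0) -> (4,6): occupied ('#') -> FAIL
  offset (1,1) -> (4,7): out of bounds -> FAIL
All cells valid: no

Answer: no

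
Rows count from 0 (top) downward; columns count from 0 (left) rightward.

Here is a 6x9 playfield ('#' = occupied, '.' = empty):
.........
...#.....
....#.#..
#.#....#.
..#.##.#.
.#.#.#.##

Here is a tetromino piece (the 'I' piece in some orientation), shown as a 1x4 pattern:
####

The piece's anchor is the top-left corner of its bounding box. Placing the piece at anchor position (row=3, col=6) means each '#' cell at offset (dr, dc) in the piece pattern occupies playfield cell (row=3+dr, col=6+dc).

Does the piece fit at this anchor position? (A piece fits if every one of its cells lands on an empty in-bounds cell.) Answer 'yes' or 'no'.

Answer: no

Derivation:
Check each piece cell at anchor (3, 6):
  offset (0,0) -> (3,6): empty -> OK
  offset (0,1) -> (3,7): occupied ('#') -> FAIL
  offset (0,2) -> (3,8): empty -> OK
  offset (0,3) -> (3,9): out of bounds -> FAIL
All cells valid: no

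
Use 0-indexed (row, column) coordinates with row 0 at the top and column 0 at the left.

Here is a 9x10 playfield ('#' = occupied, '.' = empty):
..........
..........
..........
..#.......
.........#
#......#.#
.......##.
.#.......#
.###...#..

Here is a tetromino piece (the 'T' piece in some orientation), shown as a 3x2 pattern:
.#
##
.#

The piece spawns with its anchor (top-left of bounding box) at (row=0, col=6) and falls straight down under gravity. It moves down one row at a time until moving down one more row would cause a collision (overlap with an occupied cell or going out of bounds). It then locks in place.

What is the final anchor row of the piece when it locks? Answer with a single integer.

Spawn at (row=0, col=6). Try each row:
  row 0: fits
  row 1: fits
  row 2: fits
  row 3: blocked -> lock at row 2

Answer: 2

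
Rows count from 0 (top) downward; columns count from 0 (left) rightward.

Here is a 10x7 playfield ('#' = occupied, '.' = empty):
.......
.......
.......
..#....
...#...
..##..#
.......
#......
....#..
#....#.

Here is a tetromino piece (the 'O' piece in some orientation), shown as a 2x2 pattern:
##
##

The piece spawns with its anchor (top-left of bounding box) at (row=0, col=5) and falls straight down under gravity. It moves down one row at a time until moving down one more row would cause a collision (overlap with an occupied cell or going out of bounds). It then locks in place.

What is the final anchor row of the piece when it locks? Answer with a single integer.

Spawn at (row=0, col=5). Try each row:
  row 0: fits
  row 1: fits
  row 2: fits
  row 3: fits
  row 4: blocked -> lock at row 3

Answer: 3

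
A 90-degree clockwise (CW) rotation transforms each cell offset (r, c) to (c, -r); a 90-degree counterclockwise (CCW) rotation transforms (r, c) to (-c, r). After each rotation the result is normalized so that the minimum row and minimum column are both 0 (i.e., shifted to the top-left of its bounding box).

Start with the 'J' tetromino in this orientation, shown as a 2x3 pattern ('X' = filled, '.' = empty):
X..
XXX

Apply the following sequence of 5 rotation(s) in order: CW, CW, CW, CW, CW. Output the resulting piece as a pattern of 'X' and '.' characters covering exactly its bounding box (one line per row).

Answer: XX
X.
X.

Derivation:
Start:
X..
XXX
After rotation 1 (CW):
XX
X.
X.
After rotation 2 (CW):
XXX
..X
After rotation 3 (CW):
.X
.X
XX
After rotation 4 (CW):
X..
XXX
After rotation 5 (CW):
XX
X.
X.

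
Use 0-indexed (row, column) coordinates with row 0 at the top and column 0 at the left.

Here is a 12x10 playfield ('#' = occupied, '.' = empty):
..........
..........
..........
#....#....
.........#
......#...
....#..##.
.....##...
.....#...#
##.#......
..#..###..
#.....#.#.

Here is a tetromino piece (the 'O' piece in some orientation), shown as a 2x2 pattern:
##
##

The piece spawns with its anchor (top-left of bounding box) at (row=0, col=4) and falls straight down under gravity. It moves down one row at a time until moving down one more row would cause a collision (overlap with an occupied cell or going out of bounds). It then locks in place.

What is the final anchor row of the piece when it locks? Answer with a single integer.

Spawn at (row=0, col=4). Try each row:
  row 0: fits
  row 1: fits
  row 2: blocked -> lock at row 1

Answer: 1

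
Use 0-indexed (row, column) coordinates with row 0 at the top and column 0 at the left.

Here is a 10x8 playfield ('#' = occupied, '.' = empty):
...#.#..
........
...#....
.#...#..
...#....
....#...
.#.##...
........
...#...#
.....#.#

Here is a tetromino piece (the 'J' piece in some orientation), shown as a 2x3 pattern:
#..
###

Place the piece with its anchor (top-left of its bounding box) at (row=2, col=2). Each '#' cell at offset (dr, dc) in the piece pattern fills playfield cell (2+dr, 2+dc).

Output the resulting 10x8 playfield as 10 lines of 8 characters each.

Fill (2+0,2+0) = (2,2)
Fill (2+1,2+0) = (3,2)
Fill (2+1,2+1) = (3,3)
Fill (2+1,2+2) = (3,4)

Answer: ...#.#..
........
..##....
.#####..
...#....
....#...
.#.##...
........
...#...#
.....#.#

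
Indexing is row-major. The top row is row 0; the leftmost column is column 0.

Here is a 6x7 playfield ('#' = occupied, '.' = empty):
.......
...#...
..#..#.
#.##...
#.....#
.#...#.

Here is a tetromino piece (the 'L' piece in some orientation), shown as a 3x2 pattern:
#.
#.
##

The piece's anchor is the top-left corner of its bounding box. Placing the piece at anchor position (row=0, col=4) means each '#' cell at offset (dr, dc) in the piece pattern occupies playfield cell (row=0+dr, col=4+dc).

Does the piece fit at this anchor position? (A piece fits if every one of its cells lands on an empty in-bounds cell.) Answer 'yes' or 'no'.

Answer: no

Derivation:
Check each piece cell at anchor (0, 4):
  offset (0,0) -> (0,4): empty -> OK
  offset (1,0) -> (1,4): empty -> OK
  offset (2,0) -> (2,4): empty -> OK
  offset (2,1) -> (2,5): occupied ('#') -> FAIL
All cells valid: no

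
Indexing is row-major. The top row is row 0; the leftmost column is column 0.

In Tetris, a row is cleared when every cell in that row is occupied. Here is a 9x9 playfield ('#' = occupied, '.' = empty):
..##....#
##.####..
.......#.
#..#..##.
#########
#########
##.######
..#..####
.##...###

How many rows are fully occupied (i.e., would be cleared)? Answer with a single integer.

Answer: 2

Derivation:
Check each row:
  row 0: 6 empty cells -> not full
  row 1: 3 empty cells -> not full
  row 2: 8 empty cells -> not full
  row 3: 5 empty cells -> not full
  row 4: 0 empty cells -> FULL (clear)
  row 5: 0 empty cells -> FULL (clear)
  row 6: 1 empty cell -> not full
  row 7: 4 empty cells -> not full
  row 8: 4 empty cells -> not full
Total rows cleared: 2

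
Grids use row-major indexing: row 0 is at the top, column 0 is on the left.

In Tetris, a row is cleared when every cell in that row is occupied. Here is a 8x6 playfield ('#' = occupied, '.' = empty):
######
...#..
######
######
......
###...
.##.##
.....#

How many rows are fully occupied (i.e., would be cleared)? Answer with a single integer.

Answer: 3

Derivation:
Check each row:
  row 0: 0 empty cells -> FULL (clear)
  row 1: 5 empty cells -> not full
  row 2: 0 empty cells -> FULL (clear)
  row 3: 0 empty cells -> FULL (clear)
  row 4: 6 empty cells -> not full
  row 5: 3 empty cells -> not full
  row 6: 2 empty cells -> not full
  row 7: 5 empty cells -> not full
Total rows cleared: 3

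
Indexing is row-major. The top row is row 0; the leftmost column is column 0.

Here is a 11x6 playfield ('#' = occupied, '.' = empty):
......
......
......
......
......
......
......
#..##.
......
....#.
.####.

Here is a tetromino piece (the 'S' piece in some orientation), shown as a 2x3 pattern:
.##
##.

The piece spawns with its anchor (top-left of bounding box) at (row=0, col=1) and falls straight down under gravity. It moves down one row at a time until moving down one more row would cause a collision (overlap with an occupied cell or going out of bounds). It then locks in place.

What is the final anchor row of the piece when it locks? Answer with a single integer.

Spawn at (row=0, col=1). Try each row:
  row 0: fits
  row 1: fits
  row 2: fits
  row 3: fits
  row 4: fits
  row 5: fits
  row 6: fits
  row 7: blocked -> lock at row 6

Answer: 6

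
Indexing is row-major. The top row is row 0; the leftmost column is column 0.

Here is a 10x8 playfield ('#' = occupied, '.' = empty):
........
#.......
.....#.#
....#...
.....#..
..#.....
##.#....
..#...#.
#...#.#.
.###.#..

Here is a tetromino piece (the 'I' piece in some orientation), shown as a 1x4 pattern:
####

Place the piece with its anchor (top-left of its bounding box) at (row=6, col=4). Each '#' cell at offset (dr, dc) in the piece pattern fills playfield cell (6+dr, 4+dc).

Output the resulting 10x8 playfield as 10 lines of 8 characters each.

Answer: ........
#.......
.....#.#
....#...
.....#..
..#.....
##.#####
..#...#.
#...#.#.
.###.#..

Derivation:
Fill (6+0,4+0) = (6,4)
Fill (6+0,4+1) = (6,5)
Fill (6+0,4+2) = (6,6)
Fill (6+0,4+3) = (6,7)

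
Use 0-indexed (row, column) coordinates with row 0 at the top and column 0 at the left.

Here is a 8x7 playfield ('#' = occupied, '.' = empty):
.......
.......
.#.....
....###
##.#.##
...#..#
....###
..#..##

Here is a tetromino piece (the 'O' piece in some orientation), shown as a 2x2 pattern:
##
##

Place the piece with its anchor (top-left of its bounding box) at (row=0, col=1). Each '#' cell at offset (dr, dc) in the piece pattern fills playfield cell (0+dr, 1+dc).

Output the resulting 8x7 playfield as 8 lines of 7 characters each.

Answer: .##....
.##....
.#.....
....###
##.#.##
...#..#
....###
..#..##

Derivation:
Fill (0+0,1+0) = (0,1)
Fill (0+0,1+1) = (0,2)
Fill (0+1,1+0) = (1,1)
Fill (0+1,1+1) = (1,2)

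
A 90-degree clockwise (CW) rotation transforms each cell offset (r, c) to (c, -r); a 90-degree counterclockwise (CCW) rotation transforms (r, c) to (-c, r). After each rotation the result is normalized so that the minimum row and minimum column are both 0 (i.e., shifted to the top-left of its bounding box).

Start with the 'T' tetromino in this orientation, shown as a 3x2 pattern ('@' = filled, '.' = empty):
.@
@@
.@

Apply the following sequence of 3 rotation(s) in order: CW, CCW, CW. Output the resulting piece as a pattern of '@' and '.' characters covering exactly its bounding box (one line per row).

Start:
.@
@@
.@
After rotation 1 (CW):
.@.
@@@
After rotation 2 (CCW):
.@
@@
.@
After rotation 3 (CW):
.@.
@@@

Answer: .@.
@@@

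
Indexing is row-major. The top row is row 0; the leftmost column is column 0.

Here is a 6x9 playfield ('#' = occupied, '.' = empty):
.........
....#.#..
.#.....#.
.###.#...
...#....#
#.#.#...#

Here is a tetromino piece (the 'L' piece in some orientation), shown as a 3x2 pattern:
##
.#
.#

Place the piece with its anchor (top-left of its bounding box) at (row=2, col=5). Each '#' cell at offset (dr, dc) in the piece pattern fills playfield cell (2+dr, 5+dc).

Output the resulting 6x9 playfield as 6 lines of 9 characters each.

Answer: .........
....#.#..
.#...###.
.###.##..
...#..#.#
#.#.#...#

Derivation:
Fill (2+0,5+0) = (2,5)
Fill (2+0,5+1) = (2,6)
Fill (2+1,5+1) = (3,6)
Fill (2+2,5+1) = (4,6)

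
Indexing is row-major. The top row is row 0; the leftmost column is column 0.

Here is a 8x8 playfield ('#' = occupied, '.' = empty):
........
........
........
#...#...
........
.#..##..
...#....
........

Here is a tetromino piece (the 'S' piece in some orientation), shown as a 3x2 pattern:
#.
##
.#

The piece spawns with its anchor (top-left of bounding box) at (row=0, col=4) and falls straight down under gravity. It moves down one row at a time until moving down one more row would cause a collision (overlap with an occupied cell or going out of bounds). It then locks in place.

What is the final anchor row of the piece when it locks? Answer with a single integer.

Spawn at (row=0, col=4). Try each row:
  row 0: fits
  row 1: fits
  row 2: blocked -> lock at row 1

Answer: 1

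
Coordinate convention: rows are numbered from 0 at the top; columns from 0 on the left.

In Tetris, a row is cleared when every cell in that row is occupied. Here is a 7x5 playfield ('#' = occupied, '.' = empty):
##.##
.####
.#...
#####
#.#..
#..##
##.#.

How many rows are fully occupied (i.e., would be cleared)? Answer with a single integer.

Check each row:
  row 0: 1 empty cell -> not full
  row 1: 1 empty cell -> not full
  row 2: 4 empty cells -> not full
  row 3: 0 empty cells -> FULL (clear)
  row 4: 3 empty cells -> not full
  row 5: 2 empty cells -> not full
  row 6: 2 empty cells -> not full
Total rows cleared: 1

Answer: 1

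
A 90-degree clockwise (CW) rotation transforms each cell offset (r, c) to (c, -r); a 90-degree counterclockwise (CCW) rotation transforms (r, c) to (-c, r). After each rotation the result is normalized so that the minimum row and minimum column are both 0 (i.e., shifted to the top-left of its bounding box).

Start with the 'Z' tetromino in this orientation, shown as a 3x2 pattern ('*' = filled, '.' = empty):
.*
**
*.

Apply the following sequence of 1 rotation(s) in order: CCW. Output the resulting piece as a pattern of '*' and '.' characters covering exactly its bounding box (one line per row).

Answer: **.
.**

Derivation:
Start:
.*
**
*.
After rotation 1 (CCW):
**.
.**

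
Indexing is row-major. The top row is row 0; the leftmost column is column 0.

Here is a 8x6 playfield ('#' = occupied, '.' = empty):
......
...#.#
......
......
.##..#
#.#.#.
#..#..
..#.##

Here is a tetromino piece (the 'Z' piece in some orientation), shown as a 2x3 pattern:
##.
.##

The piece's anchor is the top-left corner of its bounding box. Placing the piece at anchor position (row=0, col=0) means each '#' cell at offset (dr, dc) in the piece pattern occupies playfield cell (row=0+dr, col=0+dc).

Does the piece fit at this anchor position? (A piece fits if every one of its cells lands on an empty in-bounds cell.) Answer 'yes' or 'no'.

Check each piece cell at anchor (0, 0):
  offset (0,0) -> (0,0): empty -> OK
  offset (0,1) -> (0,1): empty -> OK
  offset (1,1) -> (1,1): empty -> OK
  offset (1,2) -> (1,2): empty -> OK
All cells valid: yes

Answer: yes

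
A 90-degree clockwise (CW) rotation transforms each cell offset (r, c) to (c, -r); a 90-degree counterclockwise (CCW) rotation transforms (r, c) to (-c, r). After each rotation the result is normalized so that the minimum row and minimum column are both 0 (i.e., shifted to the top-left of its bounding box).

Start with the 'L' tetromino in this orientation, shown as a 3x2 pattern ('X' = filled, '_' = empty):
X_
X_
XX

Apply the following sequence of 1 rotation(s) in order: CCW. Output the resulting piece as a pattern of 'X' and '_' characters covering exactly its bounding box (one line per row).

Start:
X_
X_
XX
After rotation 1 (CCW):
__X
XXX

Answer: __X
XXX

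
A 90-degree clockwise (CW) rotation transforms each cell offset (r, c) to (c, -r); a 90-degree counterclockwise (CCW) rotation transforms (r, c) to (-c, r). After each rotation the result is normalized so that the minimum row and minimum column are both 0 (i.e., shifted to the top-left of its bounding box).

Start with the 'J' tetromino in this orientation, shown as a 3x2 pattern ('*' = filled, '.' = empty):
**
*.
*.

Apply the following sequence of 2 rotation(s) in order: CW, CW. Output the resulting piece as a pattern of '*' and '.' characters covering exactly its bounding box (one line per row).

Start:
**
*.
*.
After rotation 1 (CW):
***
..*
After rotation 2 (CW):
.*
.*
**

Answer: .*
.*
**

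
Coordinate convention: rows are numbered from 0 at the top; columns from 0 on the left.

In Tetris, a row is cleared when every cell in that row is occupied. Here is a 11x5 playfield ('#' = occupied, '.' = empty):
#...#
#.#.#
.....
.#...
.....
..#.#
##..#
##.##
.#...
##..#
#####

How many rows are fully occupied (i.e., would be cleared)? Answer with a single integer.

Answer: 1

Derivation:
Check each row:
  row 0: 3 empty cells -> not full
  row 1: 2 empty cells -> not full
  row 2: 5 empty cells -> not full
  row 3: 4 empty cells -> not full
  row 4: 5 empty cells -> not full
  row 5: 3 empty cells -> not full
  row 6: 2 empty cells -> not full
  row 7: 1 empty cell -> not full
  row 8: 4 empty cells -> not full
  row 9: 2 empty cells -> not full
  row 10: 0 empty cells -> FULL (clear)
Total rows cleared: 1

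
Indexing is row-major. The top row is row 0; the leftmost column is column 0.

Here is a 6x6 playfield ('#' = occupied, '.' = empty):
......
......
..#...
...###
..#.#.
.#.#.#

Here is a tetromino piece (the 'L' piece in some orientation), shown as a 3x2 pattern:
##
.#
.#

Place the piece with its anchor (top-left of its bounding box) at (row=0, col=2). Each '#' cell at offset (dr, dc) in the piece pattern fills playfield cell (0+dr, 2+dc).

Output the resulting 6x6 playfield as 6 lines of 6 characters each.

Answer: ..##..
...#..
..##..
...###
..#.#.
.#.#.#

Derivation:
Fill (0+0,2+0) = (0,2)
Fill (0+0,2+1) = (0,3)
Fill (0+1,2+1) = (1,3)
Fill (0+2,2+1) = (2,3)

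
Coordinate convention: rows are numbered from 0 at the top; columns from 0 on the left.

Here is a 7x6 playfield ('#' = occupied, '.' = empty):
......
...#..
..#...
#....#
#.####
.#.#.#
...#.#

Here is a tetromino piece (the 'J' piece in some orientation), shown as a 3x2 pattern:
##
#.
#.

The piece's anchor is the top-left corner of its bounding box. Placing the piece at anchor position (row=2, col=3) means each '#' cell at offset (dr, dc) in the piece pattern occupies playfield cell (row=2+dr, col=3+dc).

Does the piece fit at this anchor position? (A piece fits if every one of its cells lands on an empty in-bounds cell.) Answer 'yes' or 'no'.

Answer: no

Derivation:
Check each piece cell at anchor (2, 3):
  offset (0,0) -> (2,3): empty -> OK
  offset (0,1) -> (2,4): empty -> OK
  offset (1,0) -> (3,3): empty -> OK
  offset (2,0) -> (4,3): occupied ('#') -> FAIL
All cells valid: no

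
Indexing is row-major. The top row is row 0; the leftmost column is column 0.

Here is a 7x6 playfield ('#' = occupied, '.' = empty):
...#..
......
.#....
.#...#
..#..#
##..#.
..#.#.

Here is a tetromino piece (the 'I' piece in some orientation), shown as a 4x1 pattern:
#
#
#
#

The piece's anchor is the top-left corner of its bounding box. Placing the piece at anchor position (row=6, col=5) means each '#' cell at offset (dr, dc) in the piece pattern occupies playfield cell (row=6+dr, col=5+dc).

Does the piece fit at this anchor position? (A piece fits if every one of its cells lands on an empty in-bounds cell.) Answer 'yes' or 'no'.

Check each piece cell at anchor (6, 5):
  offset (0,0) -> (6,5): empty -> OK
  offset (1,0) -> (7,5): out of bounds -> FAIL
  offset (2,0) -> (8,5): out of bounds -> FAIL
  offset (3,0) -> (9,5): out of bounds -> FAIL
All cells valid: no

Answer: no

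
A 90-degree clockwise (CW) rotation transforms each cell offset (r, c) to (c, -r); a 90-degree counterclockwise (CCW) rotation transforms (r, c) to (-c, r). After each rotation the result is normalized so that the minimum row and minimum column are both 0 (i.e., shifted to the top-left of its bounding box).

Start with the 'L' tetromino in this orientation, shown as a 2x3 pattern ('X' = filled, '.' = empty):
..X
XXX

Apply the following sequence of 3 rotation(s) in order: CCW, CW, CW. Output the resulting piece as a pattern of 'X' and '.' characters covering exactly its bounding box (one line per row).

Start:
..X
XXX
After rotation 1 (CCW):
XX
.X
.X
After rotation 2 (CW):
..X
XXX
After rotation 3 (CW):
X.
X.
XX

Answer: X.
X.
XX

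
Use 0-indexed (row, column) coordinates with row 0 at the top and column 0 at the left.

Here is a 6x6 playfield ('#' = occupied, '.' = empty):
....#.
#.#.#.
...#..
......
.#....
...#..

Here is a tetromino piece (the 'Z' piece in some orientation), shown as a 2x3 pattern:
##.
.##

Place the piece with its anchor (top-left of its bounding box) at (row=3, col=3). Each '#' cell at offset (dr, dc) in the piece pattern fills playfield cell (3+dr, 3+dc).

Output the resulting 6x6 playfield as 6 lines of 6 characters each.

Fill (3+0,3+0) = (3,3)
Fill (3+0,3+1) = (3,4)
Fill (3+1,3+1) = (4,4)
Fill (3+1,3+2) = (4,5)

Answer: ....#.
#.#.#.
...#..
...##.
.#..##
...#..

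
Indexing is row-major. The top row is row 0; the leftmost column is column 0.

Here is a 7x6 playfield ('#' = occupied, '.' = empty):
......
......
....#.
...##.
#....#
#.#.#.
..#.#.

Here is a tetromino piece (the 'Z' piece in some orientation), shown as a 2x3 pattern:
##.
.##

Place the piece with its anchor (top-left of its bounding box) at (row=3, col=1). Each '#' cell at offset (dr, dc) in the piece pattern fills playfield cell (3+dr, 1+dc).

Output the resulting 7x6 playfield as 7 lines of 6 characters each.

Answer: ......
......
....#.
.####.
#.##.#
#.#.#.
..#.#.

Derivation:
Fill (3+0,1+0) = (3,1)
Fill (3+0,1+1) = (3,2)
Fill (3+1,1+1) = (4,2)
Fill (3+1,1+2) = (4,3)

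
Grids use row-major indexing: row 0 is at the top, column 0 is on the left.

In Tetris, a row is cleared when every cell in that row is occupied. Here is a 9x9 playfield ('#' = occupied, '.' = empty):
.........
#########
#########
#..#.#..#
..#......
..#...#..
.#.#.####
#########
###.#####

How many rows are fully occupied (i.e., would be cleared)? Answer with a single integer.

Answer: 3

Derivation:
Check each row:
  row 0: 9 empty cells -> not full
  row 1: 0 empty cells -> FULL (clear)
  row 2: 0 empty cells -> FULL (clear)
  row 3: 5 empty cells -> not full
  row 4: 8 empty cells -> not full
  row 5: 7 empty cells -> not full
  row 6: 3 empty cells -> not full
  row 7: 0 empty cells -> FULL (clear)
  row 8: 1 empty cell -> not full
Total rows cleared: 3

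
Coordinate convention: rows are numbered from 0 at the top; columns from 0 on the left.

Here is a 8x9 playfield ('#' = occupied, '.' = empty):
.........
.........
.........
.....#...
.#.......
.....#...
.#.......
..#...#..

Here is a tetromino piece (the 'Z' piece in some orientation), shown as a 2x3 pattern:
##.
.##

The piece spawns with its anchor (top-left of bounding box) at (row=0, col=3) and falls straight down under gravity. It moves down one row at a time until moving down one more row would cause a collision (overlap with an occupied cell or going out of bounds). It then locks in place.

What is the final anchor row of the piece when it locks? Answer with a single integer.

Spawn at (row=0, col=3). Try each row:
  row 0: fits
  row 1: fits
  row 2: blocked -> lock at row 1

Answer: 1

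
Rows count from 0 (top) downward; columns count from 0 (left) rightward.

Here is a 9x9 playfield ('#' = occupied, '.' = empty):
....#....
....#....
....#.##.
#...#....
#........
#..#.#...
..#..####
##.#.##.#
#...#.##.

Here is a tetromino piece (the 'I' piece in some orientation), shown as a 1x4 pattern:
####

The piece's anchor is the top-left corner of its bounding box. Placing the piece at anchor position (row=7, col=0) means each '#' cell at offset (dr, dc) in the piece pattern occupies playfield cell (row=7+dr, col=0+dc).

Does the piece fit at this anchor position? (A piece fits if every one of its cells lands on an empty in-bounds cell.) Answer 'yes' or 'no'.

Answer: no

Derivation:
Check each piece cell at anchor (7, 0):
  offset (0,0) -> (7,0): occupied ('#') -> FAIL
  offset (0,1) -> (7,1): occupied ('#') -> FAIL
  offset (0,2) -> (7,2): empty -> OK
  offset (0,3) -> (7,3): occupied ('#') -> FAIL
All cells valid: no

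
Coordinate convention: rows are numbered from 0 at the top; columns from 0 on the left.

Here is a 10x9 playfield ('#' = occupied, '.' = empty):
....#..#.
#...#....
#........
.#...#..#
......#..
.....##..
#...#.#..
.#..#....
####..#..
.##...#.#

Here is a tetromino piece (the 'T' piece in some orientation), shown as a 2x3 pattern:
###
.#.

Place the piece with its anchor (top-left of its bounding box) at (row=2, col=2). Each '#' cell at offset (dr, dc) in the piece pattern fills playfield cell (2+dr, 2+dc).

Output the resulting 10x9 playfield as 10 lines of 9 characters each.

Answer: ....#..#.
#...#....
#.###....
.#.#.#..#
......#..
.....##..
#...#.#..
.#..#....
####..#..
.##...#.#

Derivation:
Fill (2+0,2+0) = (2,2)
Fill (2+0,2+1) = (2,3)
Fill (2+0,2+2) = (2,4)
Fill (2+1,2+1) = (3,3)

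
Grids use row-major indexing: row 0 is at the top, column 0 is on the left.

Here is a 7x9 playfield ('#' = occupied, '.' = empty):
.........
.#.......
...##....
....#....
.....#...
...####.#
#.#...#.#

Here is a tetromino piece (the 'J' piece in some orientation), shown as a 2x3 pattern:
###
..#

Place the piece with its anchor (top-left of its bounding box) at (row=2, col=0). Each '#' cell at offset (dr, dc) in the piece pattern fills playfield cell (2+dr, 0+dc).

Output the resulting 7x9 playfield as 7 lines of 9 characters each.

Fill (2+0,0+0) = (2,0)
Fill (2+0,0+1) = (2,1)
Fill (2+0,0+2) = (2,2)
Fill (2+1,0+2) = (3,2)

Answer: .........
.#.......
#####....
..#.#....
.....#...
...####.#
#.#...#.#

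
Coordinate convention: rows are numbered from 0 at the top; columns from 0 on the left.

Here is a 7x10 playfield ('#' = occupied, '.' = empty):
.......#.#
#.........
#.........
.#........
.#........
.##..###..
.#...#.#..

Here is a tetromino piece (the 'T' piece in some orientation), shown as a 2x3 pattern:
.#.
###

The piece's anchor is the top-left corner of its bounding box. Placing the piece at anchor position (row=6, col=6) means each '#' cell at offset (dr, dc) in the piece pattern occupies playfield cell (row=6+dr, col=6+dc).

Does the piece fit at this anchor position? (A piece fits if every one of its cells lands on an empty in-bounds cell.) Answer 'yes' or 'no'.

Check each piece cell at anchor (6, 6):
  offset (0,1) -> (6,7): occupied ('#') -> FAIL
  offset (1,0) -> (7,6): out of bounds -> FAIL
  offset (1,1) -> (7,7): out of bounds -> FAIL
  offset (1,2) -> (7,8): out of bounds -> FAIL
All cells valid: no

Answer: no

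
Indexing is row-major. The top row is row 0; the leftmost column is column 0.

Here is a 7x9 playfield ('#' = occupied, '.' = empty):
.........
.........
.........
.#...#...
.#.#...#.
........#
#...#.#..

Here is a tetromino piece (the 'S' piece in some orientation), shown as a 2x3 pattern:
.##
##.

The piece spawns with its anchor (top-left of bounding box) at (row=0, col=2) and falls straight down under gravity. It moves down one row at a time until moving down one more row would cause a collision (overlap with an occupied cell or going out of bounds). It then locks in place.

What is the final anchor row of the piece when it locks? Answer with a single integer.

Spawn at (row=0, col=2). Try each row:
  row 0: fits
  row 1: fits
  row 2: fits
  row 3: blocked -> lock at row 2

Answer: 2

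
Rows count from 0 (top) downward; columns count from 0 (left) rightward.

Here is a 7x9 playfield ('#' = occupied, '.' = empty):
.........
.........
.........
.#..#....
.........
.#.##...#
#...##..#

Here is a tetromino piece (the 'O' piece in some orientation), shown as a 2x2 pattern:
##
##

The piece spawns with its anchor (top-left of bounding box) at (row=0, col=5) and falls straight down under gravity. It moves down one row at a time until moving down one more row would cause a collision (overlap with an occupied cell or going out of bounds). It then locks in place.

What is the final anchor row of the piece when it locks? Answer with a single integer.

Answer: 4

Derivation:
Spawn at (row=0, col=5). Try each row:
  row 0: fits
  row 1: fits
  row 2: fits
  row 3: fits
  row 4: fits
  row 5: blocked -> lock at row 4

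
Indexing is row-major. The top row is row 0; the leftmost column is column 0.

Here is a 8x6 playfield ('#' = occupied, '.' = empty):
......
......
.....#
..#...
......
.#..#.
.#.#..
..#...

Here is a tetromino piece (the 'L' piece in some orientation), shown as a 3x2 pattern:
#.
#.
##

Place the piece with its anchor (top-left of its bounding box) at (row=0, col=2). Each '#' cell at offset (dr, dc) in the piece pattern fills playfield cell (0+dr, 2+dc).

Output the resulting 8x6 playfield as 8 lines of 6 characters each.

Fill (0+0,2+0) = (0,2)
Fill (0+1,2+0) = (1,2)
Fill (0+2,2+0) = (2,2)
Fill (0+2,2+1) = (2,3)

Answer: ..#...
..#...
..##.#
..#...
......
.#..#.
.#.#..
..#...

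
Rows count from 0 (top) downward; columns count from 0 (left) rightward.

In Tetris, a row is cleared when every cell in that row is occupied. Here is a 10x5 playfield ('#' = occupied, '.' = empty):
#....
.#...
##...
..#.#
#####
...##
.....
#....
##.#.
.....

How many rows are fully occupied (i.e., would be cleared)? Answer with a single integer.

Check each row:
  row 0: 4 empty cells -> not full
  row 1: 4 empty cells -> not full
  row 2: 3 empty cells -> not full
  row 3: 3 empty cells -> not full
  row 4: 0 empty cells -> FULL (clear)
  row 5: 3 empty cells -> not full
  row 6: 5 empty cells -> not full
  row 7: 4 empty cells -> not full
  row 8: 2 empty cells -> not full
  row 9: 5 empty cells -> not full
Total rows cleared: 1

Answer: 1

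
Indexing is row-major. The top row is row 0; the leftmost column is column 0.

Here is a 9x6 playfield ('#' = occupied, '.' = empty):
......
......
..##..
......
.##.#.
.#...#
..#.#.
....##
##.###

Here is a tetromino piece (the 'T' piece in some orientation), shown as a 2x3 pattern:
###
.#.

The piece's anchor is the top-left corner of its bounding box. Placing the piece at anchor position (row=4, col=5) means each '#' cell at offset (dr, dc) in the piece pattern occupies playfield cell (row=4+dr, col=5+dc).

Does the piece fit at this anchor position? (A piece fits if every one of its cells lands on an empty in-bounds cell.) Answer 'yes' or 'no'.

Check each piece cell at anchor (4, 5):
  offset (0,0) -> (4,5): empty -> OK
  offset (0,1) -> (4,6): out of bounds -> FAIL
  offset (0,2) -> (4,7): out of bounds -> FAIL
  offset (1,1) -> (5,6): out of bounds -> FAIL
All cells valid: no

Answer: no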